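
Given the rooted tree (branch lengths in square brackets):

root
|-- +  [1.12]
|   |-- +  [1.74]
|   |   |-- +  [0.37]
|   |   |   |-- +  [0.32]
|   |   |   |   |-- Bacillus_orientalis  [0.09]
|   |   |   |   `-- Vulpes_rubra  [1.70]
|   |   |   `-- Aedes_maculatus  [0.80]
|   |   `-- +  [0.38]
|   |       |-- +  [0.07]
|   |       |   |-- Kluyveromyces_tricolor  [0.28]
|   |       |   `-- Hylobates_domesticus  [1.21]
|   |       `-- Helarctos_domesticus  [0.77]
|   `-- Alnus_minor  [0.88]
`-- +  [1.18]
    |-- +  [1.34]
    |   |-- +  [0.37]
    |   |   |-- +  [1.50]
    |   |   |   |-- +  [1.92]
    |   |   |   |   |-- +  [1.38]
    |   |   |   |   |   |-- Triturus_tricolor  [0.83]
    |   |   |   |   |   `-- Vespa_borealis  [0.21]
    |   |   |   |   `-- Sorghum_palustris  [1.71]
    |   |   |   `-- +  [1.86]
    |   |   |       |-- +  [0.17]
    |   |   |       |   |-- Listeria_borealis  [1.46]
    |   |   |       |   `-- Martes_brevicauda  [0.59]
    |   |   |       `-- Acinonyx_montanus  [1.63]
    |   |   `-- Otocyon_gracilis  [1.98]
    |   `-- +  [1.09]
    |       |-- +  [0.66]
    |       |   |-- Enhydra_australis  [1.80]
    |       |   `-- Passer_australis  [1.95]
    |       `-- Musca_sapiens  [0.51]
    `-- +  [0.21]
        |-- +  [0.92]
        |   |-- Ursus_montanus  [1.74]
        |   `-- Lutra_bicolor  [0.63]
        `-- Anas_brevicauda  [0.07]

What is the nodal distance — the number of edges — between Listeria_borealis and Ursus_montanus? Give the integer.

9

The MRCA of Listeria_borealis and Ursus_montanus is the node subtending ((((((Triturus_tricolor,Vespa_borealis),Sorghum_palustris),((Listeria_borealis,Martes_brevicauda),Acinonyx_montanus)),Otocyon_gracilis),((Enhydra_australis,Passer_australis),Musca_sapiens)),((Ursus_montanus,Lutra_bicolor),Anas_brevicauda)).
From Listeria_borealis up to that node: 6 branches. From Ursus_montanus up to the same node: 3 branches. Total: 6 + 3 = 9.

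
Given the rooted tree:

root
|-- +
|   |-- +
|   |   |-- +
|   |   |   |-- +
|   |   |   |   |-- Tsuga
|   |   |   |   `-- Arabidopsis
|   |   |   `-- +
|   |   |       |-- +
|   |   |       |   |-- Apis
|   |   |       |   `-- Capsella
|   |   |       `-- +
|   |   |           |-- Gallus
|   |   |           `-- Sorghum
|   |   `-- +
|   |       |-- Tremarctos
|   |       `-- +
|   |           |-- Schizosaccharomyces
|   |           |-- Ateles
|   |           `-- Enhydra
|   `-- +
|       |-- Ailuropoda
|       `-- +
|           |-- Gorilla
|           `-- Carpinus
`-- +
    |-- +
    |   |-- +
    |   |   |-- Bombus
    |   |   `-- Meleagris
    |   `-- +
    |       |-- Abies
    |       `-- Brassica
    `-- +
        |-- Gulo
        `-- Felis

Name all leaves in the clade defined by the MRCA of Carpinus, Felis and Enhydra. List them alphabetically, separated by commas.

Tracing Carpinus: it sits inside (Gorilla,Carpinus).
Tracing Felis: it sits inside (Gulo,Felis).
Tracing Enhydra: it sits inside (Schizosaccharomyces,Ateles,Enhydra).
The smallest clade enclosing all 3 is the whole tree (their MRCA is the root), so the answer is all 19 tips in alphabetical order.

Abies, Ailuropoda, Apis, Arabidopsis, Ateles, Bombus, Brassica, Capsella, Carpinus, Enhydra, Felis, Gallus, Gorilla, Gulo, Meleagris, Schizosaccharomyces, Sorghum, Tremarctos, Tsuga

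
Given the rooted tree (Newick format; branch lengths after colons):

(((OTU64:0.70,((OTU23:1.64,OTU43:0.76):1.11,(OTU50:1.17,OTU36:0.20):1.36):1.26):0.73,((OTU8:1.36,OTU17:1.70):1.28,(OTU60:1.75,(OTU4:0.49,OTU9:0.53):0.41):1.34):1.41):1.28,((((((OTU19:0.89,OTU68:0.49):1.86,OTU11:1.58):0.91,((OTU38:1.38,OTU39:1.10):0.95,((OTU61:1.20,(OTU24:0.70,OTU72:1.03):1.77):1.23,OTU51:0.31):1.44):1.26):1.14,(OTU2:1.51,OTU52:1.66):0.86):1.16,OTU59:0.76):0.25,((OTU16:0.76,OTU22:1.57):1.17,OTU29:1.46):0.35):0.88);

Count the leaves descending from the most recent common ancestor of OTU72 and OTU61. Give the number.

The MRCA of OTU72 and OTU61 is the node subtending (OTU61,(OTU24,OTU72)).
That clade contains 3 terminal taxa: OTU24, OTU61, OTU72.

3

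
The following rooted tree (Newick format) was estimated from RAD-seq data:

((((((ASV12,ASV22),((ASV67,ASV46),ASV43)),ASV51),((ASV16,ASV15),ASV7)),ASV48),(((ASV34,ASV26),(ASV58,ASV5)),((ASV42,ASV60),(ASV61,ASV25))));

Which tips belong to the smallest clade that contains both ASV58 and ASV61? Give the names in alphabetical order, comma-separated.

Tracing ASV58: it sits inside (ASV58,ASV5).
Tracing ASV61: it sits inside (ASV61,ASV25).
The smallest clade enclosing both is (((ASV34,ASV26),(ASV58,ASV5)),((ASV42,ASV60),(ASV61,ASV25))); the answer is its 8 terminal taxa in alphabetical order.

ASV25, ASV26, ASV34, ASV42, ASV5, ASV58, ASV60, ASV61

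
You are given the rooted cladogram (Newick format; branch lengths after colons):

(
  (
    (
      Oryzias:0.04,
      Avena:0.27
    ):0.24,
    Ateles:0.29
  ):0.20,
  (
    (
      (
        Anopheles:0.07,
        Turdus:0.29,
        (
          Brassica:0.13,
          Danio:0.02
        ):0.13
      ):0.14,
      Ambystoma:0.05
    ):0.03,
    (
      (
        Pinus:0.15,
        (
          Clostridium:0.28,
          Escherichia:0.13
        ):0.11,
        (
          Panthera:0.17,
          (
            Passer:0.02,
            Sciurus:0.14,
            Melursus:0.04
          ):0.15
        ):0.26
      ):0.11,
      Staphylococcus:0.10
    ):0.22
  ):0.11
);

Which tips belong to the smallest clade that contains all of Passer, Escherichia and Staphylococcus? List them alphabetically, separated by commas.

Clostridium, Escherichia, Melursus, Panthera, Passer, Pinus, Sciurus, Staphylococcus

Tracing Passer: it sits inside (Passer,Sciurus,Melursus).
Tracing Escherichia: it sits inside (Clostridium,Escherichia).
Tracing Staphylococcus: it sits inside ((Pinus,(Clostridium,Escherichia),(Panthera,(Passer,Sciurus,Melursus))),Staphylococcus).
The smallest clade enclosing all 3 is ((Pinus,(Clostridium,Escherichia),(Panthera,(Passer,Sciurus,Melursus))),Staphylococcus); the answer is its 8 terminal taxa in alphabetical order.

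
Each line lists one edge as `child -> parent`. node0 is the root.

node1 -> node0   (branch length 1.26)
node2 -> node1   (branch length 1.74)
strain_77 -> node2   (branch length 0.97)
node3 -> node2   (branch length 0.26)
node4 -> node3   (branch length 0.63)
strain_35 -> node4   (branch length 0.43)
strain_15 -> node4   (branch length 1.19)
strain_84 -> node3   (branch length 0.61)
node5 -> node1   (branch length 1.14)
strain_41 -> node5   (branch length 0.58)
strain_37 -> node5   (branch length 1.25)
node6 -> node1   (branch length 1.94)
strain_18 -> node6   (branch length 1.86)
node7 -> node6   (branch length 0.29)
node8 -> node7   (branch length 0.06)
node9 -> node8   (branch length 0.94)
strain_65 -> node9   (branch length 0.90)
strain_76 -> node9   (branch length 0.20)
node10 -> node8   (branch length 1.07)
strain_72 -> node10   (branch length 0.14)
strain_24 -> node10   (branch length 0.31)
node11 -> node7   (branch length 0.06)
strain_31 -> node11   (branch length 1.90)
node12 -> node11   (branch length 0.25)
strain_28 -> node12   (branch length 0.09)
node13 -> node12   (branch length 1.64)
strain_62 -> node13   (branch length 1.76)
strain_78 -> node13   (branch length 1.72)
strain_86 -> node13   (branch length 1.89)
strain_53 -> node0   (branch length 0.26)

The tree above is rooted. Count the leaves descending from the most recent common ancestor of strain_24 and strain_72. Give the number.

2

The MRCA of strain_24 and strain_72 is the node subtending (strain_72,strain_24).
That clade contains 2 terminal taxa: strain_24, strain_72.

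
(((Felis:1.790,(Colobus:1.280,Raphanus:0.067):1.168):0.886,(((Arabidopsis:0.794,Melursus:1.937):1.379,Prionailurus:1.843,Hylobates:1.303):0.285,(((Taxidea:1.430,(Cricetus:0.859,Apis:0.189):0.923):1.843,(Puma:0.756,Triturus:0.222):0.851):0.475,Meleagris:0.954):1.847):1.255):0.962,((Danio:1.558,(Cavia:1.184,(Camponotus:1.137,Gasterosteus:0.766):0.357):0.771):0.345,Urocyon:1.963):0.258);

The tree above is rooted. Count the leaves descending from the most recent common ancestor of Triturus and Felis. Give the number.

The MRCA of Triturus and Felis is the node subtending ((Felis,(Colobus,Raphanus)),(((Arabidopsis,Melursus),Prionailurus,Hylobates),(((Taxidea,(Cricetus,Apis)),(Puma,Triturus)),Meleagris))).
That clade contains 13 terminal taxa: Apis, Arabidopsis, Colobus, Cricetus, Felis, Hylobates, Meleagris, Melursus, Prionailurus, Puma, Raphanus, Taxidea, Triturus.

13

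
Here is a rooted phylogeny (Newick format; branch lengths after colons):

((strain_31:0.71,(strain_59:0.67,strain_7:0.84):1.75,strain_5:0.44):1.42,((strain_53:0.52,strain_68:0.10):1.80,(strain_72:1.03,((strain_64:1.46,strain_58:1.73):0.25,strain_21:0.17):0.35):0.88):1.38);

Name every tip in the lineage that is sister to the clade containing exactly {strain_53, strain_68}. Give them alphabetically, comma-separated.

The clade containing exactly {strain_53, strain_68} attaches to the tree at the node subtending ((strain_53,strain_68),(strain_72,((strain_64,strain_58),strain_21))).
The other lineage descending from that same node — the sister group — is (strain_72,((strain_64,strain_58),strain_21)); its 4 tips in alphabetical order are the answer.

strain_21, strain_58, strain_64, strain_72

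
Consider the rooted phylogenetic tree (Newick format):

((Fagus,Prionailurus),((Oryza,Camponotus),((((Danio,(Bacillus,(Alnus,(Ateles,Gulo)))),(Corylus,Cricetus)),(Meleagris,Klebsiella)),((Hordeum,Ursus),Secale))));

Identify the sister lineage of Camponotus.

Camponotus attaches to the tree at the node subtending (Oryza,Camponotus).
The other lineage descending from that same node — the sister group — is the single tip Oryza.

Oryza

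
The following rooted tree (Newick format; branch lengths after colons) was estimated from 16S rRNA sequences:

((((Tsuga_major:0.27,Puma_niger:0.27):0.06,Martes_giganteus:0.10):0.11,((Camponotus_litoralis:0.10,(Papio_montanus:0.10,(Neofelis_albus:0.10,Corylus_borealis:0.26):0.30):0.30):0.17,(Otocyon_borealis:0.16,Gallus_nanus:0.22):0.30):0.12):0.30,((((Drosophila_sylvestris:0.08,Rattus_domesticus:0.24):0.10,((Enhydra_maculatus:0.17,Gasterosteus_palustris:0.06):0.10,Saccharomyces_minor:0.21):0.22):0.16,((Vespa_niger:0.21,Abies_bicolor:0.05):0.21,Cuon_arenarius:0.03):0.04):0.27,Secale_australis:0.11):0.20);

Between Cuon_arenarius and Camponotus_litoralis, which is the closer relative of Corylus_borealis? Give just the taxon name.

Camponotus_litoralis

The MRCA of Corylus_borealis and Camponotus_litoralis subtends (Camponotus_litoralis,(Papio_montanus,(Neofelis_albus,Corylus_borealis))) (4 taxa).
The MRCA of Corylus_borealis and Cuon_arenarius is the root, subtending the entire tree (18 taxa).
The first is nested inside the second, so Corylus_borealis shares a more recent common ancestor with Camponotus_litoralis.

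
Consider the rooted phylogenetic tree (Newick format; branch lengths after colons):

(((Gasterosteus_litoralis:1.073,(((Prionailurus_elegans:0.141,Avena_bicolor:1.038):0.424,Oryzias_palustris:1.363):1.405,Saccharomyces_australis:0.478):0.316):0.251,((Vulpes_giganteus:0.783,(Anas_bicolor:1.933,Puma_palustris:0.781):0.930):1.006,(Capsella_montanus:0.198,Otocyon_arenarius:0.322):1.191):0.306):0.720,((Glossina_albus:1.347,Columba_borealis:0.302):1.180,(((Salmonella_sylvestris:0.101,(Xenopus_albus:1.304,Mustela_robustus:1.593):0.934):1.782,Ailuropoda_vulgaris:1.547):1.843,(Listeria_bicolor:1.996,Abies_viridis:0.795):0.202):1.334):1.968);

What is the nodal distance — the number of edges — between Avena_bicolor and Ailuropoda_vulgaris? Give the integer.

10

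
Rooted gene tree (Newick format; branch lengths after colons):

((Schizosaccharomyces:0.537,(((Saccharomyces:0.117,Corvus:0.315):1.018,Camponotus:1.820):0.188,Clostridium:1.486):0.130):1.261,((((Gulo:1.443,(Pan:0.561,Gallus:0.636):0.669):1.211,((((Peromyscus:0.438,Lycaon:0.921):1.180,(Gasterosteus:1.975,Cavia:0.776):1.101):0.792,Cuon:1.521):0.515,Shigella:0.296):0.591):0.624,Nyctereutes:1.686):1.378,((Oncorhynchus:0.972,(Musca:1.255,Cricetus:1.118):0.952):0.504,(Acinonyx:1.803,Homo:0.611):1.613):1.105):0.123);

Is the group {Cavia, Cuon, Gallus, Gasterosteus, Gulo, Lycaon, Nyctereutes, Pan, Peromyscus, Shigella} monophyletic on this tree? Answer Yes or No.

The most recent common ancestor of these taxa subtends (((Gulo,(Pan,Gallus)),((((Peromyscus,Lycaon),(Gasterosteus,Cavia)),Cuon),Shigella)),Nyctereutes).
That clade has exactly 10 tips — every listed taxon and nothing else — so the group is monophyletic.

Yes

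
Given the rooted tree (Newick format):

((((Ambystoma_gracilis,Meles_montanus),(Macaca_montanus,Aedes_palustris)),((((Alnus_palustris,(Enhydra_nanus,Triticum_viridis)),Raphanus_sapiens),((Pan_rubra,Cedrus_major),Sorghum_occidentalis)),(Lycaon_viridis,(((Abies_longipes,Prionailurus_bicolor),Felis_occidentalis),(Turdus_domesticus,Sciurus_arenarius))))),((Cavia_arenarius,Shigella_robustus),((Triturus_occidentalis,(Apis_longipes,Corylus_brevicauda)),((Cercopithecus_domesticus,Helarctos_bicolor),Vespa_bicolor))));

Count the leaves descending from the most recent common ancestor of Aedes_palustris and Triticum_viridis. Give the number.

The MRCA of Aedes_palustris and Triticum_viridis is the node subtending (((Ambystoma_gracilis,Meles_montanus),(Macaca_montanus,Aedes_palustris)),((((Alnus_palustris,(Enhydra_nanus,Triticum_viridis)),Raphanus_sapiens),((Pan_rubra,Cedrus_major),Sorghum_occidentalis)),(Lycaon_viridis,(((Abies_longipes,Prionailurus_bicolor),Felis_occidentalis),(Turdus_domesticus,Sciurus_arenarius))))).
That clade contains 17 terminal taxa: Abies_longipes, Aedes_palustris, Alnus_palustris, Ambystoma_gracilis, Cedrus_major, Enhydra_nanus, Felis_occidentalis, Lycaon_viridis, Macaca_montanus, Meles_montanus, Pan_rubra, Prionailurus_bicolor, Raphanus_sapiens, Sciurus_arenarius, Sorghum_occidentalis, Triticum_viridis, Turdus_domesticus.

17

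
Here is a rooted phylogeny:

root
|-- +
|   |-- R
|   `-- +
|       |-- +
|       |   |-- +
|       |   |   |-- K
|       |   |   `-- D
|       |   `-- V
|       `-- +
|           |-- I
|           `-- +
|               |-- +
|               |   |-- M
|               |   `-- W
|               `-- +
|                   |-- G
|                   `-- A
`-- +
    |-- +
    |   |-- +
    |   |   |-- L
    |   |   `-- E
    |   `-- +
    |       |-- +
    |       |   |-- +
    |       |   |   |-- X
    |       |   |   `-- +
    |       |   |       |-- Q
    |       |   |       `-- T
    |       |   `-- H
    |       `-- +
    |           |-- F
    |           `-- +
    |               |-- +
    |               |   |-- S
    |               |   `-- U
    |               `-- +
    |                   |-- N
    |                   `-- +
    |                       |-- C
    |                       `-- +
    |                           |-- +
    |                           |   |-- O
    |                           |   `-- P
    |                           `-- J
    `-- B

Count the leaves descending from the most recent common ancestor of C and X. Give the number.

12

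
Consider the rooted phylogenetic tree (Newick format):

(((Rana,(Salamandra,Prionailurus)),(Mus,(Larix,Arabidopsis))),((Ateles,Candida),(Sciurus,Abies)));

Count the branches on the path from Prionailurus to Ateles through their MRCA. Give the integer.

The MRCA of Prionailurus and Ateles is the root of the tree.
From Prionailurus up to that node: 4 branches. From Ateles up to the same node: 3 branches. Total: 4 + 3 = 7.

7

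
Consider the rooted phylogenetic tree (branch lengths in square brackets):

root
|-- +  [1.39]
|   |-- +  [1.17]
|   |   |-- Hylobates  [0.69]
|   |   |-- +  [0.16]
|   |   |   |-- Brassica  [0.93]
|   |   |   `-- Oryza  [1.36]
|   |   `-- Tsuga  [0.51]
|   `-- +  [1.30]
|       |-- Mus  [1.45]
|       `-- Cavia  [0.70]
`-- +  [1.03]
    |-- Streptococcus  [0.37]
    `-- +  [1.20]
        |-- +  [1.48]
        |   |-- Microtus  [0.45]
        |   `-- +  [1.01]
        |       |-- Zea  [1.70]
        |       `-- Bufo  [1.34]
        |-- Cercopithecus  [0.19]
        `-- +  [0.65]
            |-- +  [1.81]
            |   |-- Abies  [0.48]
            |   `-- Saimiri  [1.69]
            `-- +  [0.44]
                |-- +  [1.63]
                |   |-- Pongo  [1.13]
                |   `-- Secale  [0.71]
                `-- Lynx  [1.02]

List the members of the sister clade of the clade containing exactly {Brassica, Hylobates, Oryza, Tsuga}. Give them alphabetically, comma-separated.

The clade containing exactly {Brassica, Hylobates, Oryza, Tsuga} attaches to the tree at the node subtending ((Hylobates,(Brassica,Oryza),Tsuga),(Mus,Cavia)).
The other lineage descending from that same node — the sister group — is (Mus,Cavia); its 2 tips in alphabetical order are the answer.

Cavia, Mus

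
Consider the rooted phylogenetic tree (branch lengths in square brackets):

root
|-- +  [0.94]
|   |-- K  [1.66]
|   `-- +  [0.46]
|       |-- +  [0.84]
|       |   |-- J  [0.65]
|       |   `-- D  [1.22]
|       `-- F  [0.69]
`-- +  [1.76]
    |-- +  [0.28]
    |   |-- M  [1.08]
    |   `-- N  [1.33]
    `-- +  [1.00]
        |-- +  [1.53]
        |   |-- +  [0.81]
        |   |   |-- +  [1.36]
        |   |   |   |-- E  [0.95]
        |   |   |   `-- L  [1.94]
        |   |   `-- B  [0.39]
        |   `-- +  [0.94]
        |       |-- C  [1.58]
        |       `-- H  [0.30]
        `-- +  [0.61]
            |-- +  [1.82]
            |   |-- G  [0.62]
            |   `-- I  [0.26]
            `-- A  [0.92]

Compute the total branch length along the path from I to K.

The path runs I → … → MRCA → … → K; the MRCA is the root of the tree.
Branch lengths along that path: 0.26 + 1.82 + 0.61 + 1.00 + 1.76 + 0.94 + 1.66 = 8.05.

8.05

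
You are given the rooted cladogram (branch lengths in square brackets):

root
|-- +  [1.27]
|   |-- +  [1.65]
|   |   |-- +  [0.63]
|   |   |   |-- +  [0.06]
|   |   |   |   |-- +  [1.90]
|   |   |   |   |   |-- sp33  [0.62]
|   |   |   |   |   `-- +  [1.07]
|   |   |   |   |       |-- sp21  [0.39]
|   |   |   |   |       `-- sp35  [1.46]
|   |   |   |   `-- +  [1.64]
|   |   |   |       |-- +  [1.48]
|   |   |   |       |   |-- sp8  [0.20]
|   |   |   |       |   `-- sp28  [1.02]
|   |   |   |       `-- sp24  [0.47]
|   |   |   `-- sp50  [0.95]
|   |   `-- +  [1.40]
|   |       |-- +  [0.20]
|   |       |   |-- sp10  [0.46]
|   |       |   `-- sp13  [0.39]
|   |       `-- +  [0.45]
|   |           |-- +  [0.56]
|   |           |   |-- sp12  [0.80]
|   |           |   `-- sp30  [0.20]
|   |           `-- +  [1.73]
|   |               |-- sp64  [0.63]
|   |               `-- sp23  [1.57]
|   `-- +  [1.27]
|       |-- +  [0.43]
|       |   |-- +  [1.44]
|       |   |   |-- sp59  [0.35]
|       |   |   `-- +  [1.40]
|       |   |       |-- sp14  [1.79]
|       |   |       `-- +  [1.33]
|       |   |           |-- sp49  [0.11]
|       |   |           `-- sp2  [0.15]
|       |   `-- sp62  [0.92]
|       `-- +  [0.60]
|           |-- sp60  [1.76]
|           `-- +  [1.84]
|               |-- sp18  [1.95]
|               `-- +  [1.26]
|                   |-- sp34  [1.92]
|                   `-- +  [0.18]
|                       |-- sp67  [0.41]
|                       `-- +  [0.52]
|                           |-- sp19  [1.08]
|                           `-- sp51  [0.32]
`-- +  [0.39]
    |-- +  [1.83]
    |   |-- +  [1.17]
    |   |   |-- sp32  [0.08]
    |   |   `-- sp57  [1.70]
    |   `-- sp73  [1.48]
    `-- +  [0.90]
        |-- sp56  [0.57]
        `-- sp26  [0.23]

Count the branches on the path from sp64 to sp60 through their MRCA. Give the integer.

8

The MRCA of sp64 and sp60 is the node subtending (((((sp33,(sp21,sp35)),((sp8,sp28),sp24)),sp50),((sp10,sp13),((sp12,sp30),(sp64,sp23)))),(((sp59,(sp14,(sp49,sp2))),sp62),(sp60,(sp18,(sp34,(sp67,(sp19,sp51))))))).
From sp64 up to that node: 5 branches. From sp60 up to the same node: 3 branches. Total: 5 + 3 = 8.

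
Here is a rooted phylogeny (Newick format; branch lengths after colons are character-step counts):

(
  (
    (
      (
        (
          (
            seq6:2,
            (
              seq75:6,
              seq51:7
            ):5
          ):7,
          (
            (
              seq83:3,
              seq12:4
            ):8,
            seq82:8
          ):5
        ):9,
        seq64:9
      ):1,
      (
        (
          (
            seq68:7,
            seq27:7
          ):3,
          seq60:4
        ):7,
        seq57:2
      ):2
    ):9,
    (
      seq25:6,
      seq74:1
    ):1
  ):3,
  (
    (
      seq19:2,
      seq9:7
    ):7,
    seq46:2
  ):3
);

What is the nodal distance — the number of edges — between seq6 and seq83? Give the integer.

The MRCA of seq6 and seq83 is the node subtending ((seq6,(seq75,seq51)),((seq83,seq12),seq82)).
From seq6 up to that node: 2 branches. From seq83 up to the same node: 3 branches. Total: 2 + 3 = 5.

5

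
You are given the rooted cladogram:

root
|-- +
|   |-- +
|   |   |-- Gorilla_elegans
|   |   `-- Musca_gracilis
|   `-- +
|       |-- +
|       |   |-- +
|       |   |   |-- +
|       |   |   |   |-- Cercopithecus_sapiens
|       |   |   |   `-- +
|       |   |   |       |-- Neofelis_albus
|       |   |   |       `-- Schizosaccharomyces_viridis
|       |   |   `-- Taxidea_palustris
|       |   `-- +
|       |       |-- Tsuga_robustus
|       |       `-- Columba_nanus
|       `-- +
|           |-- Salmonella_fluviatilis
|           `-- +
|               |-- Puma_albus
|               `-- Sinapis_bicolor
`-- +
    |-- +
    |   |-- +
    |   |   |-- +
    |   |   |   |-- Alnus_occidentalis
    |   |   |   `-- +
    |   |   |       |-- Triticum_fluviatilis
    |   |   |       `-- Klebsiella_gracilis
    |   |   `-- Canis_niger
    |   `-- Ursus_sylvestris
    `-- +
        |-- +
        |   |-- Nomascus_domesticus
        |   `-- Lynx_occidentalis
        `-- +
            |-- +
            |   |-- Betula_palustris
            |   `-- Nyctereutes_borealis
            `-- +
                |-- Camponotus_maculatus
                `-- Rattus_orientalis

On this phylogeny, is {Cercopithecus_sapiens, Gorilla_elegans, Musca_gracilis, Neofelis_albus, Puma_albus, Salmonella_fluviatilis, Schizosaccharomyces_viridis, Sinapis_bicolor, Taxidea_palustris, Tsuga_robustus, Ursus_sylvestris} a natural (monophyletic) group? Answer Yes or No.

The MRCA of the listed taxa is the root, so the smallest clade containing them is the whole tree.
That clade also contains Alnus_occidentalis, Betula_palustris, Camponotus_maculatus, Canis_niger, Columba_nanus, Klebsiella_gracilis, Lynx_occidentalis, Nomascus_domesticus, Nyctereutes_borealis, Rattus_orientalis, Triticum_fluviatilis, which are not in the proposed group, so the group is not monophyletic.

No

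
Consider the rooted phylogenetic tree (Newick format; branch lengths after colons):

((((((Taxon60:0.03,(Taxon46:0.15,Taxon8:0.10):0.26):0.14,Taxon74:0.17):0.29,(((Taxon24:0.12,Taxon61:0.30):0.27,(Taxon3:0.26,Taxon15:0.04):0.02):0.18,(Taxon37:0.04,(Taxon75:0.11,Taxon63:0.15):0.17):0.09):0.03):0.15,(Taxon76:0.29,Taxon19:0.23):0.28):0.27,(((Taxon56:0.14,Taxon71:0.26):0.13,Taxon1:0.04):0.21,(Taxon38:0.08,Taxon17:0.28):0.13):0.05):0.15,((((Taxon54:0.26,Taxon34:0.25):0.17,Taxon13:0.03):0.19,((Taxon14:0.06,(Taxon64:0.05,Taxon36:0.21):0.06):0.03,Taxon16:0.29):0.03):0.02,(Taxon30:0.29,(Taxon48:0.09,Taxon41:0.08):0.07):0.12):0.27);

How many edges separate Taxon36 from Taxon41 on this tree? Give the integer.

The MRCA of Taxon36 and Taxon41 is the node subtending ((((Taxon54,Taxon34),Taxon13),((Taxon14,(Taxon64,Taxon36)),Taxon16)),(Taxon30,(Taxon48,Taxon41))).
From Taxon36 up to that node: 5 branches. From Taxon41 up to the same node: 3 branches. Total: 5 + 3 = 8.

8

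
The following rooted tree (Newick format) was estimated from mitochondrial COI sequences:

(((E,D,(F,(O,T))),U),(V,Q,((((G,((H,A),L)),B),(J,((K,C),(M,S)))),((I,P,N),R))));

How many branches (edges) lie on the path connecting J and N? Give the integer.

6

The MRCA of J and N is the node subtending ((((G,((H,A),L)),B),(J,((K,C),(M,S)))),((I,P,N),R)).
From J up to that node: 3 branches. From N up to the same node: 3 branches. Total: 3 + 3 = 6.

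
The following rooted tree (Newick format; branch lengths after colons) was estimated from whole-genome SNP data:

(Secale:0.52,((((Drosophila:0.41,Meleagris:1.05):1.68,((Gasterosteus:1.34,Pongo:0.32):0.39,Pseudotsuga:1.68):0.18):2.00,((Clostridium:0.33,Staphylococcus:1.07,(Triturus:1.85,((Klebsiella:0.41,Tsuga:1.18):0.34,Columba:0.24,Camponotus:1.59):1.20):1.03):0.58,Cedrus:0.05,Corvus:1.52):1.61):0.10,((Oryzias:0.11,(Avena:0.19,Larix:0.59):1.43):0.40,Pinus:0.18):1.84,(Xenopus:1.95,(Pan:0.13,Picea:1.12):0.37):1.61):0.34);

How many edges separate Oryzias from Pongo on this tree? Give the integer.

8

The MRCA of Oryzias and Pongo is the node subtending ((((Drosophila,Meleagris),((Gasterosteus,Pongo),Pseudotsuga)),((Clostridium,Staphylococcus,(Triturus,((Klebsiella,Tsuga),Columba,Camponotus))),Cedrus,Corvus)),((Oryzias,(Avena,Larix)),Pinus),(Xenopus,(Pan,Picea))).
From Oryzias up to that node: 3 branches. From Pongo up to the same node: 5 branches. Total: 3 + 5 = 8.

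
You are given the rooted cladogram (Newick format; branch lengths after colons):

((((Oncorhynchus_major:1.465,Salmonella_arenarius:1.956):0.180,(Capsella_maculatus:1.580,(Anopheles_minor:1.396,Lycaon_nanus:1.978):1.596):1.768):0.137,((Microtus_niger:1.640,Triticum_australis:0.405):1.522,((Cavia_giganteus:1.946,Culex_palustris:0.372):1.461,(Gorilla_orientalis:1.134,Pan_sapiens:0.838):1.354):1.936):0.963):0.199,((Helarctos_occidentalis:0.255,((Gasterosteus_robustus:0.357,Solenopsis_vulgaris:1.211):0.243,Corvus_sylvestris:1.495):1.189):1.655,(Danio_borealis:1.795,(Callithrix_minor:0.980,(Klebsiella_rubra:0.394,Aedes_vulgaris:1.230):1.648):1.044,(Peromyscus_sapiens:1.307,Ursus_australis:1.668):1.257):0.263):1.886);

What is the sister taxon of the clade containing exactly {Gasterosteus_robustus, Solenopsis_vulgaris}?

Corvus_sylvestris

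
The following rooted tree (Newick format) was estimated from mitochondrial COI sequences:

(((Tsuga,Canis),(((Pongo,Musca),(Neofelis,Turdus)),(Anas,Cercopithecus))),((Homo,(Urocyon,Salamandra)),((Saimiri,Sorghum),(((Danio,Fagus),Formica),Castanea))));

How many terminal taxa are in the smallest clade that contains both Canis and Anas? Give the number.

The MRCA of Canis and Anas is the node subtending ((Tsuga,Canis),(((Pongo,Musca),(Neofelis,Turdus)),(Anas,Cercopithecus))).
That clade contains 8 terminal taxa: Anas, Canis, Cercopithecus, Musca, Neofelis, Pongo, Tsuga, Turdus.

8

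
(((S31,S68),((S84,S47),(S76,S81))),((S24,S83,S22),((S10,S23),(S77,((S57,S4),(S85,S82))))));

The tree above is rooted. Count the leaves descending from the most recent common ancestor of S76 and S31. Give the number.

6

The MRCA of S76 and S31 is the node subtending ((S31,S68),((S84,S47),(S76,S81))).
That clade contains 6 terminal taxa: S31, S47, S68, S76, S81, S84.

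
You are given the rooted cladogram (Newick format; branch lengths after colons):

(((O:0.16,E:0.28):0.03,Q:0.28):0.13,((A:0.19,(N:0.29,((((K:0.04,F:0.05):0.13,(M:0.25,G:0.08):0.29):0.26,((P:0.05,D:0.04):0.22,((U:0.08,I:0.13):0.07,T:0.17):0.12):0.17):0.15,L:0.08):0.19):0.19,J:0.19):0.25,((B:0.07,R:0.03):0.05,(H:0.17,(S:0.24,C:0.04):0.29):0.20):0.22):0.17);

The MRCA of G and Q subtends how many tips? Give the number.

21

The MRCA of G and Q is the root, so the clade is the entire tree.
That clade contains 21 terminal taxa: A, B, C, D, E, F, G, H, I, J, K, L, M, N, O, P, Q, R, S, T, U.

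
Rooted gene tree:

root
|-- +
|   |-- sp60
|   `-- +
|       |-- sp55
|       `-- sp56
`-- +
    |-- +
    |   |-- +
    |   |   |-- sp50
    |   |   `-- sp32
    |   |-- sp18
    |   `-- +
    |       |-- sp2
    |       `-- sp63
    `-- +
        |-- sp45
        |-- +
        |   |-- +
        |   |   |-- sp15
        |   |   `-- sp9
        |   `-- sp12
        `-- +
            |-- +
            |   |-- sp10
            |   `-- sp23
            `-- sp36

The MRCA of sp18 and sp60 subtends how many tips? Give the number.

The MRCA of sp18 and sp60 is the root, so the clade is the entire tree.
That clade contains 15 terminal taxa: sp10, sp12, sp15, sp18, sp2, sp23, sp32, sp36, sp45, sp50, sp55, sp56, sp60, sp63, sp9.

15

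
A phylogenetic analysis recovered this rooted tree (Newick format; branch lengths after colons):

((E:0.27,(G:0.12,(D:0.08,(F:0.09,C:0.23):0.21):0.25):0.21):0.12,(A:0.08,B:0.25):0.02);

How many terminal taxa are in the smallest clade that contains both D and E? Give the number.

5

The MRCA of D and E is the node subtending (E,(G,(D,(F,C)))).
That clade contains 5 terminal taxa: C, D, E, F, G.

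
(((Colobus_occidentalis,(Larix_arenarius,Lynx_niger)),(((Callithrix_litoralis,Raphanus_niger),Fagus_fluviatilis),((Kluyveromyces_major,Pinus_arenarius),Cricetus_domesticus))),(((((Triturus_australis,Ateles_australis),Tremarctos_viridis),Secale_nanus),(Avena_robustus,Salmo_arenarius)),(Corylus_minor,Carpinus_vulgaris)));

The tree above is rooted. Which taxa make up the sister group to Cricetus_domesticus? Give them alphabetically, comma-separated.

Cricetus_domesticus attaches to the tree at the node subtending ((Kluyveromyces_major,Pinus_arenarius),Cricetus_domesticus).
The other lineage descending from that same node — the sister group — is (Kluyveromyces_major,Pinus_arenarius); its 2 tips in alphabetical order are the answer.

Kluyveromyces_major, Pinus_arenarius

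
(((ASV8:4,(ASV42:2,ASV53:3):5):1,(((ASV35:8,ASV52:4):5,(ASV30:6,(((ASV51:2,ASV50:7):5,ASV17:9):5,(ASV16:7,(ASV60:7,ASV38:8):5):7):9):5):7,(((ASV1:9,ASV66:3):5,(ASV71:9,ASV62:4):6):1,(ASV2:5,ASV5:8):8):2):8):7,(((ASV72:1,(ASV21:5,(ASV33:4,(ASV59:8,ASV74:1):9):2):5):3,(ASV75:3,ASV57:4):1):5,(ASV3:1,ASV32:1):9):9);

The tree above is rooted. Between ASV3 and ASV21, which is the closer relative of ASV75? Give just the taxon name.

ASV21

The MRCA of ASV75 and ASV21 subtends ((ASV72,(ASV21,(ASV33,(ASV59,ASV74)))),(ASV75,ASV57)) (7 taxa).
The MRCA of ASV75 and ASV3 subtends (((ASV72,(ASV21,(ASV33,(ASV59,ASV74)))),(ASV75,ASV57)),(ASV3,ASV32)) (9 taxa).
The first is nested inside the second, so ASV75 shares a more recent common ancestor with ASV21.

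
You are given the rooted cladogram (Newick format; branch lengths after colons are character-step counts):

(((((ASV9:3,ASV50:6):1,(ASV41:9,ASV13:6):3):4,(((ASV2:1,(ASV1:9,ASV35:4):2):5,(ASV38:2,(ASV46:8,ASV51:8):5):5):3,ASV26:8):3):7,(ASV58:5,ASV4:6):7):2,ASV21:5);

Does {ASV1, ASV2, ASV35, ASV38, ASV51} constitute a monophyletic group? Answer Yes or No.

The MRCA of the listed taxa subtends ((ASV2,(ASV1,ASV35)),(ASV38,(ASV46,ASV51))).
That clade also contains ASV46, which is not in the proposed group, so the group is not monophyletic.

No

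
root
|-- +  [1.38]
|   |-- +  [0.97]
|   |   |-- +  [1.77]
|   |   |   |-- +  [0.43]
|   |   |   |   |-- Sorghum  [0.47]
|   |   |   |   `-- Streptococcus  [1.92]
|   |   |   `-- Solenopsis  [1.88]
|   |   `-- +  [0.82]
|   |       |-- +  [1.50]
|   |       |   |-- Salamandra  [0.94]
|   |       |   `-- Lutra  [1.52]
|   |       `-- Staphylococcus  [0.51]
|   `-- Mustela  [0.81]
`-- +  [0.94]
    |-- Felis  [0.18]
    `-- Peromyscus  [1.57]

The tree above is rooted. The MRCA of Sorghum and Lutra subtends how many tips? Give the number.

The MRCA of Sorghum and Lutra is the node subtending (((Sorghum,Streptococcus),Solenopsis),((Salamandra,Lutra),Staphylococcus)).
That clade contains 6 terminal taxa: Lutra, Salamandra, Solenopsis, Sorghum, Staphylococcus, Streptococcus.

6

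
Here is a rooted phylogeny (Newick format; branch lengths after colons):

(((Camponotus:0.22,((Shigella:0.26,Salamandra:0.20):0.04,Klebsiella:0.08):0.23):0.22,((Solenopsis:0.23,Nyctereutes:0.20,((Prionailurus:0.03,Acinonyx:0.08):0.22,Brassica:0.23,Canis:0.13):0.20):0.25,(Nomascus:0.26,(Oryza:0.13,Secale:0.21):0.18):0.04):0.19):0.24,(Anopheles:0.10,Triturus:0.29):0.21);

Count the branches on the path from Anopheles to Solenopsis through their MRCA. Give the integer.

6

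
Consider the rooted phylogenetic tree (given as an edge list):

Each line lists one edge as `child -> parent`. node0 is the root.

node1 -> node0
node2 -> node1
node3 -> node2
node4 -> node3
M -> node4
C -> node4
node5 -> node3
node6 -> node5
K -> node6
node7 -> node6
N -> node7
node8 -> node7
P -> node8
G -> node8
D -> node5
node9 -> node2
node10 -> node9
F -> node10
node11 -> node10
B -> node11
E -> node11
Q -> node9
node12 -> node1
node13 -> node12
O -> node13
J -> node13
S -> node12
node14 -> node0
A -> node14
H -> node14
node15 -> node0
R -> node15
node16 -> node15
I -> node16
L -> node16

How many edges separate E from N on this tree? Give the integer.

The MRCA of E and N is the node subtending (((M,C),((K,(N,(P,G))),D)),((F,(B,E)),Q)).
From E up to that node: 4 branches. From N up to the same node: 5 branches. Total: 4 + 5 = 9.

9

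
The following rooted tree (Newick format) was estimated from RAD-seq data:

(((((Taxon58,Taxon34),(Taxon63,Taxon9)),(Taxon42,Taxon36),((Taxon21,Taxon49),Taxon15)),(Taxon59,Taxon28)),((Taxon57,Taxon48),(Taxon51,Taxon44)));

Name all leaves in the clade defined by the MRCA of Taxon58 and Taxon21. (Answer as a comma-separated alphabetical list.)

Taxon15, Taxon21, Taxon34, Taxon36, Taxon42, Taxon49, Taxon58, Taxon63, Taxon9

Tracing Taxon58: it sits inside (Taxon58,Taxon34).
Tracing Taxon21: it sits inside (Taxon21,Taxon49).
The smallest clade enclosing both is (((Taxon58,Taxon34),(Taxon63,Taxon9)),(Taxon42,Taxon36),((Taxon21,Taxon49),Taxon15)); the answer is its 9 terminal taxa in alphabetical order.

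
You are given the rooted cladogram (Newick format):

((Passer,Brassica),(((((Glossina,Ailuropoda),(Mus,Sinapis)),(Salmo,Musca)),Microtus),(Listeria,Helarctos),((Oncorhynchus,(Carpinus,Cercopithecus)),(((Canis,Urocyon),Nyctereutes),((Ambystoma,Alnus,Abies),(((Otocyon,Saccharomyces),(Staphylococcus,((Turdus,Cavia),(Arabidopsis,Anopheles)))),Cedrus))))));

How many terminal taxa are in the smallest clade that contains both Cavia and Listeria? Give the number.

26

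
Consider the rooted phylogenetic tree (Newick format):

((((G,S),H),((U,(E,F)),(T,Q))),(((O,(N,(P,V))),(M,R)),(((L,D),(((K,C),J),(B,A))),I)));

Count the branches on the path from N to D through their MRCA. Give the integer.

8

The MRCA of N and D is the node subtending (((O,(N,(P,V))),(M,R)),(((L,D),(((K,C),J),(B,A))),I)).
From N up to that node: 4 branches. From D up to the same node: 4 branches. Total: 4 + 4 = 8.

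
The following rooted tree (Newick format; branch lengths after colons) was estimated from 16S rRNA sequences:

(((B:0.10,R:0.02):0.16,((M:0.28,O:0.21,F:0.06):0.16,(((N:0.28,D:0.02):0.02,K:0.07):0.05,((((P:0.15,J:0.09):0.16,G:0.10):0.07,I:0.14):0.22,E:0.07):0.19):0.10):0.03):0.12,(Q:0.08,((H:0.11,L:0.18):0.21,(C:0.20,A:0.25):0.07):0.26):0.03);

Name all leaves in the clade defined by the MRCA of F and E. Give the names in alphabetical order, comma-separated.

D, E, F, G, I, J, K, M, N, O, P

Tracing F: it sits inside (M,O,F).
Tracing E: it sits inside ((((P,J),G),I),E).
The smallest clade enclosing both is ((M,O,F),(((N,D),K),((((P,J),G),I),E))); the answer is its 11 terminal taxa in alphabetical order.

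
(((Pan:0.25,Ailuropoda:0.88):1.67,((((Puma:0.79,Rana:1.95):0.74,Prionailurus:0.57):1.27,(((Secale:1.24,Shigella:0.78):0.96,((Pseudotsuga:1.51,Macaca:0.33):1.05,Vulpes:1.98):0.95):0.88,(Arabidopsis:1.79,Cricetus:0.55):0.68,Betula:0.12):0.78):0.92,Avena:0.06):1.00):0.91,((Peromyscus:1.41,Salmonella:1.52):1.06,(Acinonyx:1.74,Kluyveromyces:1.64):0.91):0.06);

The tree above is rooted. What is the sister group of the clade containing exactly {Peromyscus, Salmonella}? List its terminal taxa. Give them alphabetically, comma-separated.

The clade containing exactly {Peromyscus, Salmonella} attaches to the tree at the node subtending ((Peromyscus,Salmonella),(Acinonyx,Kluyveromyces)).
The other lineage descending from that same node — the sister group — is (Acinonyx,Kluyveromyces); its 2 tips in alphabetical order are the answer.

Acinonyx, Kluyveromyces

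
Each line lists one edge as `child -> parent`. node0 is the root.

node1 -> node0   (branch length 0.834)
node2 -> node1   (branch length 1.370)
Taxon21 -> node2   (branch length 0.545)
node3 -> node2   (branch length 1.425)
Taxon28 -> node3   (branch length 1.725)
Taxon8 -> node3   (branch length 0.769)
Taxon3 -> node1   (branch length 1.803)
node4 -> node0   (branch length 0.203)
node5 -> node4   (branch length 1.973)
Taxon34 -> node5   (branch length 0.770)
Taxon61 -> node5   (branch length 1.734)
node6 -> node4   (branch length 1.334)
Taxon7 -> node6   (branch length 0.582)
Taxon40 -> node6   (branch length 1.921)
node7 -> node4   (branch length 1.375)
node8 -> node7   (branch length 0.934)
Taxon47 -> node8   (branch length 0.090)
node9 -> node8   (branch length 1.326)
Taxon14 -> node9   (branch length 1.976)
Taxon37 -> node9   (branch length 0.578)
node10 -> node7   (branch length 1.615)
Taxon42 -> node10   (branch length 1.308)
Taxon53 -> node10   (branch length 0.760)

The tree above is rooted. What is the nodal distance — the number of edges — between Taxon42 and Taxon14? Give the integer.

5

The MRCA of Taxon42 and Taxon14 is the node subtending ((Taxon47,(Taxon14,Taxon37)),(Taxon42,Taxon53)).
From Taxon42 up to that node: 2 branches. From Taxon14 up to the same node: 3 branches. Total: 2 + 3 = 5.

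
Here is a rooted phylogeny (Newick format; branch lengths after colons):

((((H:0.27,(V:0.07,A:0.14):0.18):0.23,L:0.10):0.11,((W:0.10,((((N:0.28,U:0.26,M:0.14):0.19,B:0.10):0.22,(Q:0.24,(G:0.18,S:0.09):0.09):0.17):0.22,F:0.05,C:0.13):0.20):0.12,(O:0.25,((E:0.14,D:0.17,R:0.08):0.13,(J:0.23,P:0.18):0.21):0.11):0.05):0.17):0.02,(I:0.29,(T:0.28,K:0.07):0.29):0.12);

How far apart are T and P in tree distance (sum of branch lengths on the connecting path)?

1.43

The path runs T → … → MRCA → … → P; the MRCA is the root of the tree.
Branch lengths along that path: 0.28 + 0.29 + 0.12 + 0.02 + 0.17 + 0.05 + 0.11 + 0.21 + 0.18 = 1.43.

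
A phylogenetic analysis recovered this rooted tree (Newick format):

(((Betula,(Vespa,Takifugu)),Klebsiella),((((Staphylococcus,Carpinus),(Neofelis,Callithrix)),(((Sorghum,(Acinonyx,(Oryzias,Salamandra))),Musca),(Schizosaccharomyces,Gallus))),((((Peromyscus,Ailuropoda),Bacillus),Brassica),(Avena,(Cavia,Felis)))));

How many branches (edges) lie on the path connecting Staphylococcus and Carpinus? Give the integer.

2

The MRCA of Staphylococcus and Carpinus is the node subtending (Staphylococcus,Carpinus).
From Staphylococcus up to that node: 1 branch. From Carpinus up to the same node: 1 branch. Total: 1 + 1 = 2.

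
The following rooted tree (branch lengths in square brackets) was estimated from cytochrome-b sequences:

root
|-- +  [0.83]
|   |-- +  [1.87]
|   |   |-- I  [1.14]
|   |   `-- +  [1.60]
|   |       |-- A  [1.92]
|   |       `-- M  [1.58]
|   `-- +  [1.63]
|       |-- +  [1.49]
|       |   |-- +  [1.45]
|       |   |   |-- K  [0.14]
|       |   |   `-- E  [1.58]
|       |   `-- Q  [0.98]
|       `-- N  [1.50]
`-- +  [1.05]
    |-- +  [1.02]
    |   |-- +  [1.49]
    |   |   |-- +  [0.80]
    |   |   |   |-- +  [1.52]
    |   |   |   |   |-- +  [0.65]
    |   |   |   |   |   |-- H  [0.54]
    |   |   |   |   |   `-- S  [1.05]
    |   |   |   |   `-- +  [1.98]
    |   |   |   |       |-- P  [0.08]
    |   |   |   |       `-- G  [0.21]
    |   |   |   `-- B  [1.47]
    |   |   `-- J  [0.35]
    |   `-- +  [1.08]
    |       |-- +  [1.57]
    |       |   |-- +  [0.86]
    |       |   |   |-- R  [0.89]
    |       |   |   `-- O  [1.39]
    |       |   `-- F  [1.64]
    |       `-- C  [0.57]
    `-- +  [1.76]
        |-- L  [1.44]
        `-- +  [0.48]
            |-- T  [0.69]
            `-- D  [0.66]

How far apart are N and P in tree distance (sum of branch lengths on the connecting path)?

The path runs N → … → MRCA → … → P; the MRCA is the root of the tree.
Branch lengths along that path: 1.50 + 1.63 + 0.83 + 1.05 + 1.02 + 1.49 + 0.80 + 1.52 + 1.98 + 0.08 = 11.90.

11.90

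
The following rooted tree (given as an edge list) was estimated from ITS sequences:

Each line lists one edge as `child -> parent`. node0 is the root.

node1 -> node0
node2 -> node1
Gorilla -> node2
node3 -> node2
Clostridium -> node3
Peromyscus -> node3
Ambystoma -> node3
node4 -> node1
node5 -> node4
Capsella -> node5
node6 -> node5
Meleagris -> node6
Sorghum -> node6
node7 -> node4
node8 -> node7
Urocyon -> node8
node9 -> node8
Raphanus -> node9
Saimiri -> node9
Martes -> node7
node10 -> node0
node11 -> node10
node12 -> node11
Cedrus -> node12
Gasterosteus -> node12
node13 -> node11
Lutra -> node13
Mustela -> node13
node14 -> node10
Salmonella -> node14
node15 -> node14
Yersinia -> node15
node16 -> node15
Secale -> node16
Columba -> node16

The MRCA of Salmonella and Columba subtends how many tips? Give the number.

The MRCA of Salmonella and Columba is the node subtending (Salmonella,(Yersinia,(Secale,Columba))).
That clade contains 4 terminal taxa: Columba, Salmonella, Secale, Yersinia.

4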